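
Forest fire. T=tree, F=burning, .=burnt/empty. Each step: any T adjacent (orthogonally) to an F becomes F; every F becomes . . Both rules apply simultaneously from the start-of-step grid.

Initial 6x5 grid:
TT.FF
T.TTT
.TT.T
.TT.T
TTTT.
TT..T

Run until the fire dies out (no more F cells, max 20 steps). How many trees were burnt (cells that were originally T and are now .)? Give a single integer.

Step 1: +2 fires, +2 burnt (F count now 2)
Step 2: +2 fires, +2 burnt (F count now 2)
Step 3: +2 fires, +2 burnt (F count now 2)
Step 4: +2 fires, +2 burnt (F count now 2)
Step 5: +2 fires, +2 burnt (F count now 2)
Step 6: +2 fires, +2 burnt (F count now 2)
Step 7: +2 fires, +2 burnt (F count now 2)
Step 8: +1 fires, +2 burnt (F count now 1)
Step 9: +0 fires, +1 burnt (F count now 0)
Fire out after step 9
Initially T: 19, now '.': 26
Total burnt (originally-T cells now '.'): 15

Answer: 15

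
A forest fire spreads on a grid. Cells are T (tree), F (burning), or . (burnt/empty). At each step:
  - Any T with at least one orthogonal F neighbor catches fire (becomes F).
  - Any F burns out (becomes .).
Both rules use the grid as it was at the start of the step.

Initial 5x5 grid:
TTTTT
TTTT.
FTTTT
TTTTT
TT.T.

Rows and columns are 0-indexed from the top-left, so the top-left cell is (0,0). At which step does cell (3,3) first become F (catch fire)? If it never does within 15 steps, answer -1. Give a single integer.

Step 1: cell (3,3)='T' (+3 fires, +1 burnt)
Step 2: cell (3,3)='T' (+5 fires, +3 burnt)
Step 3: cell (3,3)='T' (+5 fires, +5 burnt)
Step 4: cell (3,3)='F' (+4 fires, +5 burnt)
  -> target ignites at step 4
Step 5: cell (3,3)='.' (+3 fires, +4 burnt)
Step 6: cell (3,3)='.' (+1 fires, +3 burnt)
Step 7: cell (3,3)='.' (+0 fires, +1 burnt)
  fire out at step 7

4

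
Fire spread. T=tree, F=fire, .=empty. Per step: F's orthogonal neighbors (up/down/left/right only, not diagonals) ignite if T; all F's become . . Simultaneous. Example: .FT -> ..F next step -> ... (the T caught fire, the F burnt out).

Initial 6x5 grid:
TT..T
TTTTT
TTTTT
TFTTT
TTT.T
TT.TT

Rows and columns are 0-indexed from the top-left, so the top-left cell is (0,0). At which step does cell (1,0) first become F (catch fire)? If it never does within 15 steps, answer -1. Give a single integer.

Step 1: cell (1,0)='T' (+4 fires, +1 burnt)
Step 2: cell (1,0)='T' (+7 fires, +4 burnt)
Step 3: cell (1,0)='F' (+6 fires, +7 burnt)
  -> target ignites at step 3
Step 4: cell (1,0)='.' (+4 fires, +6 burnt)
Step 5: cell (1,0)='.' (+2 fires, +4 burnt)
Step 6: cell (1,0)='.' (+2 fires, +2 burnt)
Step 7: cell (1,0)='.' (+0 fires, +2 burnt)
  fire out at step 7

3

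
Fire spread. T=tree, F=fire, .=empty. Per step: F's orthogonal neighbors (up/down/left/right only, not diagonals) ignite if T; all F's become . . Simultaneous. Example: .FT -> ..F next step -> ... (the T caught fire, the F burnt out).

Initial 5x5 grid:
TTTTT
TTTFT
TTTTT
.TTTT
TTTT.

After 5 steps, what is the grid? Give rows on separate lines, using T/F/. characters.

Step 1: 4 trees catch fire, 1 burn out
  TTTFT
  TTF.F
  TTTFT
  .TTTT
  TTTT.
Step 2: 6 trees catch fire, 4 burn out
  TTF.F
  TF...
  TTF.F
  .TTFT
  TTTT.
Step 3: 6 trees catch fire, 6 burn out
  TF...
  F....
  TF...
  .TF.F
  TTTF.
Step 4: 4 trees catch fire, 6 burn out
  F....
  .....
  F....
  .F...
  TTF..
Step 5: 1 trees catch fire, 4 burn out
  .....
  .....
  .....
  .....
  TF...

.....
.....
.....
.....
TF...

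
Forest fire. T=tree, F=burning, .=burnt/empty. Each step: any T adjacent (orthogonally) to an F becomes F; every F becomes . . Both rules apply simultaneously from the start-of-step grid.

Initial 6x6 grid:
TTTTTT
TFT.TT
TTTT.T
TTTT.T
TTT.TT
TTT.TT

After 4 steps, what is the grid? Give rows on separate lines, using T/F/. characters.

Step 1: 4 trees catch fire, 1 burn out
  TFTTTT
  F.F.TT
  TFTT.T
  TTTT.T
  TTT.TT
  TTT.TT
Step 2: 5 trees catch fire, 4 burn out
  F.FTTT
  ....TT
  F.FT.T
  TFTT.T
  TTT.TT
  TTT.TT
Step 3: 5 trees catch fire, 5 burn out
  ...FTT
  ....TT
  ...F.T
  F.FT.T
  TFT.TT
  TTT.TT
Step 4: 5 trees catch fire, 5 burn out
  ....FT
  ....TT
  .....T
  ...F.T
  F.F.TT
  TFT.TT

....FT
....TT
.....T
...F.T
F.F.TT
TFT.TT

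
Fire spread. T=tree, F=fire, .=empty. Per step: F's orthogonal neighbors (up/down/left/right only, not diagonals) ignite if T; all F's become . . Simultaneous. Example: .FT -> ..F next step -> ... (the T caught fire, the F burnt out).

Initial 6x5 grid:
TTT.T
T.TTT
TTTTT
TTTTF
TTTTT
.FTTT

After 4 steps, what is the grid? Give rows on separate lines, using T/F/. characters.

Step 1: 5 trees catch fire, 2 burn out
  TTT.T
  T.TTT
  TTTTF
  TTTF.
  TFTTF
  ..FTT
Step 2: 9 trees catch fire, 5 burn out
  TTT.T
  T.TTF
  TTTF.
  TFF..
  F.FF.
  ...FF
Step 3: 5 trees catch fire, 9 burn out
  TTT.F
  T.TF.
  TFF..
  F....
  .....
  .....
Step 4: 2 trees catch fire, 5 burn out
  TTT..
  T.F..
  F....
  .....
  .....
  .....

TTT..
T.F..
F....
.....
.....
.....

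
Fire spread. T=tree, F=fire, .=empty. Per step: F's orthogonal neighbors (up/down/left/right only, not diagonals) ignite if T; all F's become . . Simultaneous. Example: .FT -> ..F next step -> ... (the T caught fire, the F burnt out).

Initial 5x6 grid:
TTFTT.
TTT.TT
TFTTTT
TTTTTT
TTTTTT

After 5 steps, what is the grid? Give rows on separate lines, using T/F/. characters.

Step 1: 7 trees catch fire, 2 burn out
  TF.FT.
  TFF.TT
  F.FTTT
  TFTTTT
  TTTTTT
Step 2: 7 trees catch fire, 7 burn out
  F...F.
  F...TT
  ...FTT
  F.FTTT
  TFTTTT
Step 3: 5 trees catch fire, 7 burn out
  ......
  ....FT
  ....FT
  ...FTT
  F.FTTT
Step 4: 4 trees catch fire, 5 burn out
  ......
  .....F
  .....F
  ....FT
  ...FTT
Step 5: 2 trees catch fire, 4 burn out
  ......
  ......
  ......
  .....F
  ....FT

......
......
......
.....F
....FT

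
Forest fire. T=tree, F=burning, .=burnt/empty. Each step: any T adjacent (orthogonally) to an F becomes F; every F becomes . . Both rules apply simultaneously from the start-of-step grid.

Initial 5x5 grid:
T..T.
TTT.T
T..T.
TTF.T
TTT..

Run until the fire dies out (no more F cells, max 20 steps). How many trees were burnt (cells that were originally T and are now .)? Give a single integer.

Step 1: +2 fires, +1 burnt (F count now 2)
Step 2: +2 fires, +2 burnt (F count now 2)
Step 3: +2 fires, +2 burnt (F count now 2)
Step 4: +1 fires, +2 burnt (F count now 1)
Step 5: +2 fires, +1 burnt (F count now 2)
Step 6: +1 fires, +2 burnt (F count now 1)
Step 7: +0 fires, +1 burnt (F count now 0)
Fire out after step 7
Initially T: 14, now '.': 21
Total burnt (originally-T cells now '.'): 10

Answer: 10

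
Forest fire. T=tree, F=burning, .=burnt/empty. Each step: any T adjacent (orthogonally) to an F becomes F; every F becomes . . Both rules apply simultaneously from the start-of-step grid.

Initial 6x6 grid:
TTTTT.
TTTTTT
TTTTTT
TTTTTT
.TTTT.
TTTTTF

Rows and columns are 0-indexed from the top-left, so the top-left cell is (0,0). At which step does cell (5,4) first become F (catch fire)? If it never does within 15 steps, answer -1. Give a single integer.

Step 1: cell (5,4)='F' (+1 fires, +1 burnt)
  -> target ignites at step 1
Step 2: cell (5,4)='.' (+2 fires, +1 burnt)
Step 3: cell (5,4)='.' (+3 fires, +2 burnt)
Step 4: cell (5,4)='.' (+5 fires, +3 burnt)
Step 5: cell (5,4)='.' (+6 fires, +5 burnt)
Step 6: cell (5,4)='.' (+5 fires, +6 burnt)
Step 7: cell (5,4)='.' (+4 fires, +5 burnt)
Step 8: cell (5,4)='.' (+3 fires, +4 burnt)
Step 9: cell (5,4)='.' (+2 fires, +3 burnt)
Step 10: cell (5,4)='.' (+1 fires, +2 burnt)
Step 11: cell (5,4)='.' (+0 fires, +1 burnt)
  fire out at step 11

1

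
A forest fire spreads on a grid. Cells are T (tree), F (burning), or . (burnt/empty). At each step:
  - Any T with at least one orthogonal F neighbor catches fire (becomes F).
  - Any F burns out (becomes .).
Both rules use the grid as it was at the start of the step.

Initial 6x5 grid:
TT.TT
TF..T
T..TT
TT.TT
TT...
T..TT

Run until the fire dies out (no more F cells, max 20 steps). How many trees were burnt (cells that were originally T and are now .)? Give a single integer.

Step 1: +2 fires, +1 burnt (F count now 2)
Step 2: +2 fires, +2 burnt (F count now 2)
Step 3: +1 fires, +2 burnt (F count now 1)
Step 4: +2 fires, +1 burnt (F count now 2)
Step 5: +2 fires, +2 burnt (F count now 2)
Step 6: +0 fires, +2 burnt (F count now 0)
Fire out after step 6
Initially T: 18, now '.': 21
Total burnt (originally-T cells now '.'): 9

Answer: 9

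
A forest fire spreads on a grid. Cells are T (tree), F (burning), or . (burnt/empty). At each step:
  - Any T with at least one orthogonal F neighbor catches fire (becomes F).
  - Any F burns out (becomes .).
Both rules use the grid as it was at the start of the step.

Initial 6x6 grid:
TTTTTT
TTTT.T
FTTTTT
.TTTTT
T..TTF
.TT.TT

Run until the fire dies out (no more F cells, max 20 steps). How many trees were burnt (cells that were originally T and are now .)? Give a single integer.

Answer: 25

Derivation:
Step 1: +5 fires, +2 burnt (F count now 5)
Step 2: +8 fires, +5 burnt (F count now 8)
Step 3: +7 fires, +8 burnt (F count now 7)
Step 4: +3 fires, +7 burnt (F count now 3)
Step 5: +2 fires, +3 burnt (F count now 2)
Step 6: +0 fires, +2 burnt (F count now 0)
Fire out after step 6
Initially T: 28, now '.': 33
Total burnt (originally-T cells now '.'): 25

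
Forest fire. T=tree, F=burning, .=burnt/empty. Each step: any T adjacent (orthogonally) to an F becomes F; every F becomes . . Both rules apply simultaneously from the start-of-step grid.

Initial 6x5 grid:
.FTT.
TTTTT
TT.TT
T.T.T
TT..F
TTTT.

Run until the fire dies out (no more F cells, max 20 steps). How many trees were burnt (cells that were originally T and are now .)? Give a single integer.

Answer: 19

Derivation:
Step 1: +3 fires, +2 burnt (F count now 3)
Step 2: +5 fires, +3 burnt (F count now 5)
Step 3: +4 fires, +5 burnt (F count now 4)
Step 4: +1 fires, +4 burnt (F count now 1)
Step 5: +1 fires, +1 burnt (F count now 1)
Step 6: +2 fires, +1 burnt (F count now 2)
Step 7: +1 fires, +2 burnt (F count now 1)
Step 8: +1 fires, +1 burnt (F count now 1)
Step 9: +1 fires, +1 burnt (F count now 1)
Step 10: +0 fires, +1 burnt (F count now 0)
Fire out after step 10
Initially T: 20, now '.': 29
Total burnt (originally-T cells now '.'): 19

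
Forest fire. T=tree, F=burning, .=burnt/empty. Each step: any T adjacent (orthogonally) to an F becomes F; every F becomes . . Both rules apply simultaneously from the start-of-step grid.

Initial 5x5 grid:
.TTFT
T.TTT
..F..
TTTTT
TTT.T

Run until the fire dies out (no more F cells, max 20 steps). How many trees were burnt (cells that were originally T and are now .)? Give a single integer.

Step 1: +5 fires, +2 burnt (F count now 5)
Step 2: +5 fires, +5 burnt (F count now 5)
Step 3: +3 fires, +5 burnt (F count now 3)
Step 4: +2 fires, +3 burnt (F count now 2)
Step 5: +0 fires, +2 burnt (F count now 0)
Fire out after step 5
Initially T: 16, now '.': 24
Total burnt (originally-T cells now '.'): 15

Answer: 15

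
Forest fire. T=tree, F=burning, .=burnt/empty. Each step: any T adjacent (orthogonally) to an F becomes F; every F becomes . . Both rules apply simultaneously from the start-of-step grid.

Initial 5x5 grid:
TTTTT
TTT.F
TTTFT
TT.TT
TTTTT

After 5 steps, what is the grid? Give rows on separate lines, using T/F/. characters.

Step 1: 4 trees catch fire, 2 burn out
  TTTTF
  TTT..
  TTF.F
  TT.FT
  TTTTT
Step 2: 5 trees catch fire, 4 burn out
  TTTF.
  TTF..
  TF...
  TT..F
  TTTFT
Step 3: 6 trees catch fire, 5 burn out
  TTF..
  TF...
  F....
  TF...
  TTF.F
Step 4: 4 trees catch fire, 6 burn out
  TF...
  F....
  .....
  F....
  TF...
Step 5: 2 trees catch fire, 4 burn out
  F....
  .....
  .....
  .....
  F....

F....
.....
.....
.....
F....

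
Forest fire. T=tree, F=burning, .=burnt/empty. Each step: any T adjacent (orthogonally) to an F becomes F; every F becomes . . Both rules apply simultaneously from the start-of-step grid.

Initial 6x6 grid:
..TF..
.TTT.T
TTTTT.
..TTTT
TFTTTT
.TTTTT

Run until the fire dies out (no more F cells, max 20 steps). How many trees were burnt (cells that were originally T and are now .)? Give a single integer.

Step 1: +5 fires, +2 burnt (F count now 5)
Step 2: +5 fires, +5 burnt (F count now 5)
Step 3: +6 fires, +5 burnt (F count now 6)
Step 4: +4 fires, +6 burnt (F count now 4)
Step 5: +3 fires, +4 burnt (F count now 3)
Step 6: +0 fires, +3 burnt (F count now 0)
Fire out after step 6
Initially T: 24, now '.': 35
Total burnt (originally-T cells now '.'): 23

Answer: 23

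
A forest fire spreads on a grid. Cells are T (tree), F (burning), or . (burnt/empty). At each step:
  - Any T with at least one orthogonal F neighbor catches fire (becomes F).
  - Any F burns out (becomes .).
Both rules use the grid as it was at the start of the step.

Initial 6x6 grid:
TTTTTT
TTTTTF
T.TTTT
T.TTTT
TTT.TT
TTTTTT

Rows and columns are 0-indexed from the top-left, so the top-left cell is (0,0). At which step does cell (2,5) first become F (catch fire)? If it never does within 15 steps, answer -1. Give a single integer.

Step 1: cell (2,5)='F' (+3 fires, +1 burnt)
  -> target ignites at step 1
Step 2: cell (2,5)='.' (+4 fires, +3 burnt)
Step 3: cell (2,5)='.' (+5 fires, +4 burnt)
Step 4: cell (2,5)='.' (+6 fires, +5 burnt)
Step 5: cell (2,5)='.' (+4 fires, +6 burnt)
Step 6: cell (2,5)='.' (+4 fires, +4 burnt)
Step 7: cell (2,5)='.' (+3 fires, +4 burnt)
Step 8: cell (2,5)='.' (+2 fires, +3 burnt)
Step 9: cell (2,5)='.' (+1 fires, +2 burnt)
Step 10: cell (2,5)='.' (+0 fires, +1 burnt)
  fire out at step 10

1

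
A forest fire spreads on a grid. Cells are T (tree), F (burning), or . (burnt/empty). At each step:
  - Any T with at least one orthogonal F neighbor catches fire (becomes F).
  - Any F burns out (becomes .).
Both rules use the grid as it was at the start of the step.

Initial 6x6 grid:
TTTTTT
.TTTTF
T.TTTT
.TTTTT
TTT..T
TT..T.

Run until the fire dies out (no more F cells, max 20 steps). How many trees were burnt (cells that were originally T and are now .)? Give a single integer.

Answer: 25

Derivation:
Step 1: +3 fires, +1 burnt (F count now 3)
Step 2: +4 fires, +3 burnt (F count now 4)
Step 3: +5 fires, +4 burnt (F count now 5)
Step 4: +4 fires, +5 burnt (F count now 4)
Step 5: +2 fires, +4 burnt (F count now 2)
Step 6: +3 fires, +2 burnt (F count now 3)
Step 7: +1 fires, +3 burnt (F count now 1)
Step 8: +2 fires, +1 burnt (F count now 2)
Step 9: +1 fires, +2 burnt (F count now 1)
Step 10: +0 fires, +1 burnt (F count now 0)
Fire out after step 10
Initially T: 27, now '.': 34
Total burnt (originally-T cells now '.'): 25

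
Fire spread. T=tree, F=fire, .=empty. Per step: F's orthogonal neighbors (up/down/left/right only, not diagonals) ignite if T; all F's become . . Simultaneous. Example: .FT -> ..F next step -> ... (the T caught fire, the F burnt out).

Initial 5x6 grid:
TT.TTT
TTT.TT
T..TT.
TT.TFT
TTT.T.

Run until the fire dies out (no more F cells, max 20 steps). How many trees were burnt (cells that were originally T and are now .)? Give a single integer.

Answer: 10

Derivation:
Step 1: +4 fires, +1 burnt (F count now 4)
Step 2: +2 fires, +4 burnt (F count now 2)
Step 3: +2 fires, +2 burnt (F count now 2)
Step 4: +2 fires, +2 burnt (F count now 2)
Step 5: +0 fires, +2 burnt (F count now 0)
Fire out after step 5
Initially T: 21, now '.': 19
Total burnt (originally-T cells now '.'): 10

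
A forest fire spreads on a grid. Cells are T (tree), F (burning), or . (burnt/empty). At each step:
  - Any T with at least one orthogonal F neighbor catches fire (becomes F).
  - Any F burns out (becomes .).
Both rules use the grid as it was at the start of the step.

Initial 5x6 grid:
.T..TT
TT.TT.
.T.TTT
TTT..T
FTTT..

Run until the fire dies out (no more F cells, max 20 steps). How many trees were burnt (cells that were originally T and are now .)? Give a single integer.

Step 1: +2 fires, +1 burnt (F count now 2)
Step 2: +2 fires, +2 burnt (F count now 2)
Step 3: +3 fires, +2 burnt (F count now 3)
Step 4: +1 fires, +3 burnt (F count now 1)
Step 5: +2 fires, +1 burnt (F count now 2)
Step 6: +0 fires, +2 burnt (F count now 0)
Fire out after step 6
Initially T: 18, now '.': 22
Total burnt (originally-T cells now '.'): 10

Answer: 10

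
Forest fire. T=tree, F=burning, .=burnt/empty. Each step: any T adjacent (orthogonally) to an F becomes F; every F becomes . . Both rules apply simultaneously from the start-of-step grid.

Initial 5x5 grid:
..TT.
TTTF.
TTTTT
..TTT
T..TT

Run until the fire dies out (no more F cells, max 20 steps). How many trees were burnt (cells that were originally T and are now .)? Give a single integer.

Step 1: +3 fires, +1 burnt (F count now 3)
Step 2: +5 fires, +3 burnt (F count now 5)
Step 3: +5 fires, +5 burnt (F count now 5)
Step 4: +2 fires, +5 burnt (F count now 2)
Step 5: +0 fires, +2 burnt (F count now 0)
Fire out after step 5
Initially T: 16, now '.': 24
Total burnt (originally-T cells now '.'): 15

Answer: 15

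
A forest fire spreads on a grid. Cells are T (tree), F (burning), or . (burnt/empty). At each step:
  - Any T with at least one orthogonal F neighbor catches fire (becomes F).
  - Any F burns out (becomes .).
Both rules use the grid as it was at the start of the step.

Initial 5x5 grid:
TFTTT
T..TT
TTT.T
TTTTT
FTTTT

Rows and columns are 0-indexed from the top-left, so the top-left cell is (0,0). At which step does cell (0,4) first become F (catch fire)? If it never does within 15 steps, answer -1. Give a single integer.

Step 1: cell (0,4)='T' (+4 fires, +2 burnt)
Step 2: cell (0,4)='T' (+5 fires, +4 burnt)
Step 3: cell (0,4)='F' (+5 fires, +5 burnt)
  -> target ignites at step 3
Step 4: cell (0,4)='.' (+4 fires, +5 burnt)
Step 5: cell (0,4)='.' (+2 fires, +4 burnt)
Step 6: cell (0,4)='.' (+0 fires, +2 burnt)
  fire out at step 6

3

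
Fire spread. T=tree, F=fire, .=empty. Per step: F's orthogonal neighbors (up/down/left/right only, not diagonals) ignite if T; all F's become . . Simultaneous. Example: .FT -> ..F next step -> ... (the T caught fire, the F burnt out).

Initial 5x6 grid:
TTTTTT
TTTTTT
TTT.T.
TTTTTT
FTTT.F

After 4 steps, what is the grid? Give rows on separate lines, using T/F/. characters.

Step 1: 3 trees catch fire, 2 burn out
  TTTTTT
  TTTTTT
  TTT.T.
  FTTTTF
  .FTT..
Step 2: 4 trees catch fire, 3 burn out
  TTTTTT
  TTTTTT
  FTT.T.
  .FTTF.
  ..FT..
Step 3: 6 trees catch fire, 4 burn out
  TTTTTT
  FTTTTT
  .FT.F.
  ..FF..
  ...F..
Step 4: 4 trees catch fire, 6 burn out
  FTTTTT
  .FTTFT
  ..F...
  ......
  ......

FTTTTT
.FTTFT
..F...
......
......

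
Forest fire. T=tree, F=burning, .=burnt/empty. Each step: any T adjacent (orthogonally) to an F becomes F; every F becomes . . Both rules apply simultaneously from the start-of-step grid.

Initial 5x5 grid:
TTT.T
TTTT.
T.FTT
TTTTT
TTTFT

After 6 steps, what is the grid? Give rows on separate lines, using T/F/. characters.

Step 1: 6 trees catch fire, 2 burn out
  TTT.T
  TTFT.
  T..FT
  TTFFT
  TTF.F
Step 2: 7 trees catch fire, 6 burn out
  TTF.T
  TF.F.
  T...F
  TF..F
  TF...
Step 3: 4 trees catch fire, 7 burn out
  TF..T
  F....
  T....
  F....
  F....
Step 4: 2 trees catch fire, 4 burn out
  F...T
  .....
  F....
  .....
  .....
Step 5: 0 trees catch fire, 2 burn out
  ....T
  .....
  .....
  .....
  .....
Step 6: 0 trees catch fire, 0 burn out
  ....T
  .....
  .....
  .....
  .....

....T
.....
.....
.....
.....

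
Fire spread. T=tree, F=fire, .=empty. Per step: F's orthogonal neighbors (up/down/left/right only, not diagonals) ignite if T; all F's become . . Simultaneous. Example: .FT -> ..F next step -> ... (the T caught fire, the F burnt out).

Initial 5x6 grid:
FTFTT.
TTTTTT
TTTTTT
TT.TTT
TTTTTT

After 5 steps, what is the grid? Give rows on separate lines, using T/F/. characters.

Step 1: 4 trees catch fire, 2 burn out
  .F.FT.
  FTFTTT
  TTTTTT
  TT.TTT
  TTTTTT
Step 2: 5 trees catch fire, 4 burn out
  ....F.
  .F.FTT
  FTFTTT
  TT.TTT
  TTTTTT
Step 3: 4 trees catch fire, 5 burn out
  ......
  ....FT
  .F.FTT
  FT.TTT
  TTTTTT
Step 4: 5 trees catch fire, 4 burn out
  ......
  .....F
  ....FT
  .F.FTT
  FTTTTT
Step 5: 4 trees catch fire, 5 burn out
  ......
  ......
  .....F
  ....FT
  .FTFTT

......
......
.....F
....FT
.FTFTT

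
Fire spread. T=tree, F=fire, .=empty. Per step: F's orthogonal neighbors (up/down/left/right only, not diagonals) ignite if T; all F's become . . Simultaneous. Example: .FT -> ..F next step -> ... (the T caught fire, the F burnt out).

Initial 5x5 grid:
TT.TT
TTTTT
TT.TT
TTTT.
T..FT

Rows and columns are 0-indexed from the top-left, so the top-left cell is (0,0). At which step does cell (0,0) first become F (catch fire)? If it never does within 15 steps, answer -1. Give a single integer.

Step 1: cell (0,0)='T' (+2 fires, +1 burnt)
Step 2: cell (0,0)='T' (+2 fires, +2 burnt)
Step 3: cell (0,0)='T' (+3 fires, +2 burnt)
Step 4: cell (0,0)='T' (+5 fires, +3 burnt)
Step 5: cell (0,0)='T' (+4 fires, +5 burnt)
Step 6: cell (0,0)='T' (+2 fires, +4 burnt)
Step 7: cell (0,0)='F' (+1 fires, +2 burnt)
  -> target ignites at step 7
Step 8: cell (0,0)='.' (+0 fires, +1 burnt)
  fire out at step 8

7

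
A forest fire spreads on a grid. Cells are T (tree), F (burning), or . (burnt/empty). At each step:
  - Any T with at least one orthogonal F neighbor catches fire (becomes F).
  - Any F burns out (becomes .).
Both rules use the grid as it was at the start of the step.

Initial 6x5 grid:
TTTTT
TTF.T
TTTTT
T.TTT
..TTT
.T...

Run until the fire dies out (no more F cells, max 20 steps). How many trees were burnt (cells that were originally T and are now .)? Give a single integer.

Answer: 20

Derivation:
Step 1: +3 fires, +1 burnt (F count now 3)
Step 2: +6 fires, +3 burnt (F count now 6)
Step 3: +6 fires, +6 burnt (F count now 6)
Step 4: +4 fires, +6 burnt (F count now 4)
Step 5: +1 fires, +4 burnt (F count now 1)
Step 6: +0 fires, +1 burnt (F count now 0)
Fire out after step 6
Initially T: 21, now '.': 29
Total burnt (originally-T cells now '.'): 20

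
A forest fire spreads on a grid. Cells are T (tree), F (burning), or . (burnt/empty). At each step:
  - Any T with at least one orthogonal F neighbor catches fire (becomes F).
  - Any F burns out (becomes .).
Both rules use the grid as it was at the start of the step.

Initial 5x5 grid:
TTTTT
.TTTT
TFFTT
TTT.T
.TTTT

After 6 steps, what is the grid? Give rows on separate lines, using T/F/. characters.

Step 1: 6 trees catch fire, 2 burn out
  TTTTT
  .FFTT
  F..FT
  TFF.T
  .TTTT
Step 2: 7 trees catch fire, 6 burn out
  TFFTT
  ...FT
  ....F
  F...T
  .FFTT
Step 3: 5 trees catch fire, 7 burn out
  F..FT
  ....F
  .....
  ....F
  ...FT
Step 4: 2 trees catch fire, 5 burn out
  ....F
  .....
  .....
  .....
  ....F
Step 5: 0 trees catch fire, 2 burn out
  .....
  .....
  .....
  .....
  .....
Step 6: 0 trees catch fire, 0 burn out
  .....
  .....
  .....
  .....
  .....

.....
.....
.....
.....
.....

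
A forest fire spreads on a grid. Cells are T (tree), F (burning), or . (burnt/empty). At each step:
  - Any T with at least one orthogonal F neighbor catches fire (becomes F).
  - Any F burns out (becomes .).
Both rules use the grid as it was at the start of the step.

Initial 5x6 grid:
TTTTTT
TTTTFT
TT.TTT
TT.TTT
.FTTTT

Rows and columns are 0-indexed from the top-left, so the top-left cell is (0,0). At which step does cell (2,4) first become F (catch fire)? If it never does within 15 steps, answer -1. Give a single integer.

Step 1: cell (2,4)='F' (+6 fires, +2 burnt)
  -> target ignites at step 1
Step 2: cell (2,4)='.' (+9 fires, +6 burnt)
Step 3: cell (2,4)='.' (+6 fires, +9 burnt)
Step 4: cell (2,4)='.' (+3 fires, +6 burnt)
Step 5: cell (2,4)='.' (+1 fires, +3 burnt)
Step 6: cell (2,4)='.' (+0 fires, +1 burnt)
  fire out at step 6

1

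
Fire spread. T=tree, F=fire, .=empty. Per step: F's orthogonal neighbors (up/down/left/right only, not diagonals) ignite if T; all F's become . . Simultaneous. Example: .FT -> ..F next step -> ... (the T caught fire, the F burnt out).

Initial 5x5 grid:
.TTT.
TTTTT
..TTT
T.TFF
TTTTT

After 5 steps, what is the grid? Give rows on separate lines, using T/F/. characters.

Step 1: 5 trees catch fire, 2 burn out
  .TTT.
  TTTTT
  ..TFF
  T.F..
  TTTFF
Step 2: 4 trees catch fire, 5 burn out
  .TTT.
  TTTFF
  ..F..
  T....
  TTF..
Step 3: 3 trees catch fire, 4 burn out
  .TTF.
  TTF..
  .....
  T....
  TF...
Step 4: 3 trees catch fire, 3 burn out
  .TF..
  TF...
  .....
  T....
  F....
Step 5: 3 trees catch fire, 3 burn out
  .F...
  F....
  .....
  F....
  .....

.F...
F....
.....
F....
.....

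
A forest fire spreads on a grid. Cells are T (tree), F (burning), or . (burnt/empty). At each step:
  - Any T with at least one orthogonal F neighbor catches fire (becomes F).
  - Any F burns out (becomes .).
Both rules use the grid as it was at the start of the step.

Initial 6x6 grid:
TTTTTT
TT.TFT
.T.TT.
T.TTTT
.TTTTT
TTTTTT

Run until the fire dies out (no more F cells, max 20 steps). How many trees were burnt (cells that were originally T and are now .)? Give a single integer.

Answer: 28

Derivation:
Step 1: +4 fires, +1 burnt (F count now 4)
Step 2: +4 fires, +4 burnt (F count now 4)
Step 3: +4 fires, +4 burnt (F count now 4)
Step 4: +5 fires, +4 burnt (F count now 5)
Step 5: +5 fires, +5 burnt (F count now 5)
Step 6: +4 fires, +5 burnt (F count now 4)
Step 7: +1 fires, +4 burnt (F count now 1)
Step 8: +1 fires, +1 burnt (F count now 1)
Step 9: +0 fires, +1 burnt (F count now 0)
Fire out after step 9
Initially T: 29, now '.': 35
Total burnt (originally-T cells now '.'): 28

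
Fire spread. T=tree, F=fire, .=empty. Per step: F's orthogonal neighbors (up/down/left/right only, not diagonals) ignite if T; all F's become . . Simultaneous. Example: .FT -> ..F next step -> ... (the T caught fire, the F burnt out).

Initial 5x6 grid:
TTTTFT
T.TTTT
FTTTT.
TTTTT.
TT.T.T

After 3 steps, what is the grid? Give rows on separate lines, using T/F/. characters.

Step 1: 6 trees catch fire, 2 burn out
  TTTF.F
  F.TTFT
  .FTTT.
  FTTTT.
  TT.T.T
Step 2: 8 trees catch fire, 6 burn out
  FTF...
  ..TF.F
  ..FTF.
  .FTTT.
  FT.T.T
Step 3: 6 trees catch fire, 8 burn out
  .F....
  ..F...
  ...F..
  ..FTF.
  .F.T.T

.F....
..F...
...F..
..FTF.
.F.T.T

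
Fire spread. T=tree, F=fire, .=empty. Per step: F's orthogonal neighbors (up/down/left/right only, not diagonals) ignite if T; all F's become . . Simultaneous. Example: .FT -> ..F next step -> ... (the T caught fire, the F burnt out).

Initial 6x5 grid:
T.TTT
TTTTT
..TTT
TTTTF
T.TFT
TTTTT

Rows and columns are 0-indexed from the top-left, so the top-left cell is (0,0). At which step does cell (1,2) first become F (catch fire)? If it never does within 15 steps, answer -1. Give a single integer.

Step 1: cell (1,2)='T' (+5 fires, +2 burnt)
Step 2: cell (1,2)='T' (+5 fires, +5 burnt)
Step 3: cell (1,2)='T' (+5 fires, +5 burnt)
Step 4: cell (1,2)='F' (+4 fires, +5 burnt)
  -> target ignites at step 4
Step 5: cell (1,2)='.' (+3 fires, +4 burnt)
Step 6: cell (1,2)='.' (+1 fires, +3 burnt)
Step 7: cell (1,2)='.' (+1 fires, +1 burnt)
Step 8: cell (1,2)='.' (+0 fires, +1 burnt)
  fire out at step 8

4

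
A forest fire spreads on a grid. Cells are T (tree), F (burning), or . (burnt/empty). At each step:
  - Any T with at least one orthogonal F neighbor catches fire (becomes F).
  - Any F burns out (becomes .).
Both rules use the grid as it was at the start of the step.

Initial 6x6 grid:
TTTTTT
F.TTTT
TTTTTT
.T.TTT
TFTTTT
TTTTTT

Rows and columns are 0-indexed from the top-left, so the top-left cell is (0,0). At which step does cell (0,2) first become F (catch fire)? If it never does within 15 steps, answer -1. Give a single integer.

Step 1: cell (0,2)='T' (+6 fires, +2 burnt)
Step 2: cell (0,2)='T' (+5 fires, +6 burnt)
Step 3: cell (0,2)='F' (+5 fires, +5 burnt)
  -> target ignites at step 3
Step 4: cell (0,2)='.' (+6 fires, +5 burnt)
Step 5: cell (0,2)='.' (+5 fires, +6 burnt)
Step 6: cell (0,2)='.' (+3 fires, +5 burnt)
Step 7: cell (0,2)='.' (+1 fires, +3 burnt)
Step 8: cell (0,2)='.' (+0 fires, +1 burnt)
  fire out at step 8

3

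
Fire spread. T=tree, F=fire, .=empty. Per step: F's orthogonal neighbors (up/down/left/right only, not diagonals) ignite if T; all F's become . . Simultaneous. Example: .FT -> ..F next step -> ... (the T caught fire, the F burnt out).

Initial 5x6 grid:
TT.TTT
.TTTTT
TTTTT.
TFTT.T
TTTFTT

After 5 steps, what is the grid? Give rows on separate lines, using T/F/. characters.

Step 1: 7 trees catch fire, 2 burn out
  TT.TTT
  .TTTTT
  TFTTT.
  F.FF.T
  TFF.FT
Step 2: 6 trees catch fire, 7 burn out
  TT.TTT
  .FTTTT
  F.FFT.
  .....T
  F....F
Step 3: 5 trees catch fire, 6 burn out
  TF.TTT
  ..FFTT
  ....F.
  .....F
  ......
Step 4: 3 trees catch fire, 5 burn out
  F..FTT
  ....FT
  ......
  ......
  ......
Step 5: 2 trees catch fire, 3 burn out
  ....FT
  .....F
  ......
  ......
  ......

....FT
.....F
......
......
......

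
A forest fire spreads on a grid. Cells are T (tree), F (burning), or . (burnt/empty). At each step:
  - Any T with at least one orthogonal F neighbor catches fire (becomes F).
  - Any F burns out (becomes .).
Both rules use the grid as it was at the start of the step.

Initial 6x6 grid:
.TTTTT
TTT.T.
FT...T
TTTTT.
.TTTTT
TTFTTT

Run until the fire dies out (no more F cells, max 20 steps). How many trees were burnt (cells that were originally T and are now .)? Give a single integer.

Step 1: +6 fires, +2 burnt (F count now 6)
Step 2: +7 fires, +6 burnt (F count now 7)
Step 3: +5 fires, +7 burnt (F count now 5)
Step 4: +3 fires, +5 burnt (F count now 3)
Step 5: +1 fires, +3 burnt (F count now 1)
Step 6: +1 fires, +1 burnt (F count now 1)
Step 7: +2 fires, +1 burnt (F count now 2)
Step 8: +0 fires, +2 burnt (F count now 0)
Fire out after step 8
Initially T: 26, now '.': 35
Total burnt (originally-T cells now '.'): 25

Answer: 25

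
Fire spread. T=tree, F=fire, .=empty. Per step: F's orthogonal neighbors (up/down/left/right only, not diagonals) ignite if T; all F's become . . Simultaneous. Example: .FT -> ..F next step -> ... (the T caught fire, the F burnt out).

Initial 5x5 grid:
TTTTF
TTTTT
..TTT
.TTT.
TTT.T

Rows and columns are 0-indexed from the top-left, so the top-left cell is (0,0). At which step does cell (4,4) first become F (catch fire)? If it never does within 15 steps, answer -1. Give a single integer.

Step 1: cell (4,4)='T' (+2 fires, +1 burnt)
Step 2: cell (4,4)='T' (+3 fires, +2 burnt)
Step 3: cell (4,4)='T' (+3 fires, +3 burnt)
Step 4: cell (4,4)='T' (+4 fires, +3 burnt)
Step 5: cell (4,4)='T' (+2 fires, +4 burnt)
Step 6: cell (4,4)='T' (+2 fires, +2 burnt)
Step 7: cell (4,4)='T' (+1 fires, +2 burnt)
Step 8: cell (4,4)='T' (+1 fires, +1 burnt)
Step 9: cell (4,4)='T' (+0 fires, +1 burnt)
  fire out at step 9
Target never catches fire within 15 steps

-1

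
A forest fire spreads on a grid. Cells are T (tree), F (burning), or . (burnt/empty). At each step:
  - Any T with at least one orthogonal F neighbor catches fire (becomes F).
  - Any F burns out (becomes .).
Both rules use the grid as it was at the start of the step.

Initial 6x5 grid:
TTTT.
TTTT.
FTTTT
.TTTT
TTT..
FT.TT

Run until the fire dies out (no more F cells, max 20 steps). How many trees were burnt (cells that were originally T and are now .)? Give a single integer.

Answer: 20

Derivation:
Step 1: +4 fires, +2 burnt (F count now 4)
Step 2: +5 fires, +4 burnt (F count now 5)
Step 3: +5 fires, +5 burnt (F count now 5)
Step 4: +4 fires, +5 burnt (F count now 4)
Step 5: +2 fires, +4 burnt (F count now 2)
Step 6: +0 fires, +2 burnt (F count now 0)
Fire out after step 6
Initially T: 22, now '.': 28
Total burnt (originally-T cells now '.'): 20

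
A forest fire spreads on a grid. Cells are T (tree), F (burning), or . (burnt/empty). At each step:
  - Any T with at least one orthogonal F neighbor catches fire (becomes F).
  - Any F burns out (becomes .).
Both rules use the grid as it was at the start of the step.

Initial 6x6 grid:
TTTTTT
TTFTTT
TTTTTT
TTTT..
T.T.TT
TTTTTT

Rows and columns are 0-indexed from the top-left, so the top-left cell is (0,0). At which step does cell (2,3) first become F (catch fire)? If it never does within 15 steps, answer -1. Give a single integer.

Step 1: cell (2,3)='T' (+4 fires, +1 burnt)
Step 2: cell (2,3)='F' (+7 fires, +4 burnt)
  -> target ignites at step 2
Step 3: cell (2,3)='.' (+8 fires, +7 burnt)
Step 4: cell (2,3)='.' (+4 fires, +8 burnt)
Step 5: cell (2,3)='.' (+3 fires, +4 burnt)
Step 6: cell (2,3)='.' (+2 fires, +3 burnt)
Step 7: cell (2,3)='.' (+2 fires, +2 burnt)
Step 8: cell (2,3)='.' (+1 fires, +2 burnt)
Step 9: cell (2,3)='.' (+0 fires, +1 burnt)
  fire out at step 9

2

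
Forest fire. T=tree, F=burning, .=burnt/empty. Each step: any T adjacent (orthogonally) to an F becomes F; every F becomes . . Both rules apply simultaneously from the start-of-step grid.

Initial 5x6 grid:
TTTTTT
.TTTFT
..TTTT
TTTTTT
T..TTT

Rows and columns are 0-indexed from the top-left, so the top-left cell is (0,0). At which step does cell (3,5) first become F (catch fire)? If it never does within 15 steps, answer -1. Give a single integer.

Step 1: cell (3,5)='T' (+4 fires, +1 burnt)
Step 2: cell (3,5)='T' (+6 fires, +4 burnt)
Step 3: cell (3,5)='F' (+6 fires, +6 burnt)
  -> target ignites at step 3
Step 4: cell (3,5)='.' (+4 fires, +6 burnt)
Step 5: cell (3,5)='.' (+2 fires, +4 burnt)
Step 6: cell (3,5)='.' (+1 fires, +2 burnt)
Step 7: cell (3,5)='.' (+1 fires, +1 burnt)
Step 8: cell (3,5)='.' (+0 fires, +1 burnt)
  fire out at step 8

3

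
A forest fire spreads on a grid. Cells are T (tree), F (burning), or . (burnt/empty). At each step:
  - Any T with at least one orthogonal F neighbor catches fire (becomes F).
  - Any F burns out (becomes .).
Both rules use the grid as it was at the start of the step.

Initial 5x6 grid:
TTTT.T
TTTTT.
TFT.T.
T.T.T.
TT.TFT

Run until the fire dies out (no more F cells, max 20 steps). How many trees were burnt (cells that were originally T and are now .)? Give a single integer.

Step 1: +6 fires, +2 burnt (F count now 6)
Step 2: +6 fires, +6 burnt (F count now 6)
Step 3: +5 fires, +6 burnt (F count now 5)
Step 4: +2 fires, +5 burnt (F count now 2)
Step 5: +0 fires, +2 burnt (F count now 0)
Fire out after step 5
Initially T: 20, now '.': 29
Total burnt (originally-T cells now '.'): 19

Answer: 19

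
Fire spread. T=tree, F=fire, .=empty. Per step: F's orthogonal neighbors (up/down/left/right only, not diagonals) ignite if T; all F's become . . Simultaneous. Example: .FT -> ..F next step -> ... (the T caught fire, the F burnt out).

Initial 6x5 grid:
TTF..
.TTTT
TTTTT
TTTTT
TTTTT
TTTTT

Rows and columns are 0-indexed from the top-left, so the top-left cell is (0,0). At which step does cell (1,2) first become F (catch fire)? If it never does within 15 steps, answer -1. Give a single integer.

Step 1: cell (1,2)='F' (+2 fires, +1 burnt)
  -> target ignites at step 1
Step 2: cell (1,2)='.' (+4 fires, +2 burnt)
Step 3: cell (1,2)='.' (+4 fires, +4 burnt)
Step 4: cell (1,2)='.' (+5 fires, +4 burnt)
Step 5: cell (1,2)='.' (+5 fires, +5 burnt)
Step 6: cell (1,2)='.' (+4 fires, +5 burnt)
Step 7: cell (1,2)='.' (+2 fires, +4 burnt)
Step 8: cell (1,2)='.' (+0 fires, +2 burnt)
  fire out at step 8

1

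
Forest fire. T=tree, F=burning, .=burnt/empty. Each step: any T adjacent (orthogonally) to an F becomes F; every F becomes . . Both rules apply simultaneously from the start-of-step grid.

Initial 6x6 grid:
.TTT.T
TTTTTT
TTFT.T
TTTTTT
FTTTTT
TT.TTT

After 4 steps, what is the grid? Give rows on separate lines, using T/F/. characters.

Step 1: 7 trees catch fire, 2 burn out
  .TTT.T
  TTFTTT
  TF.F.T
  FTFTTT
  .FTTTT
  FT.TTT
Step 2: 8 trees catch fire, 7 burn out
  .TFT.T
  TF.FTT
  F....T
  .F.FTT
  ..FTTT
  .F.TTT
Step 3: 6 trees catch fire, 8 burn out
  .F.F.T
  F...FT
  .....T
  ....FT
  ...FTT
  ...TTT
Step 4: 4 trees catch fire, 6 burn out
  .....T
  .....F
  .....T
  .....F
  ....FT
  ...FTT

.....T
.....F
.....T
.....F
....FT
...FTT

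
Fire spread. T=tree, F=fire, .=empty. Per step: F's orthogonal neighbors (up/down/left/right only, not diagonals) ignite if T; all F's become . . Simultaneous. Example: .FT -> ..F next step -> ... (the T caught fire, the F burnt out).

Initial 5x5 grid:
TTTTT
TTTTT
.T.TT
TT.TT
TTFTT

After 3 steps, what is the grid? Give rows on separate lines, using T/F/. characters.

Step 1: 2 trees catch fire, 1 burn out
  TTTTT
  TTTTT
  .T.TT
  TT.TT
  TF.FT
Step 2: 4 trees catch fire, 2 burn out
  TTTTT
  TTTTT
  .T.TT
  TF.FT
  F...F
Step 3: 4 trees catch fire, 4 burn out
  TTTTT
  TTTTT
  .F.FT
  F...F
  .....

TTTTT
TTTTT
.F.FT
F...F
.....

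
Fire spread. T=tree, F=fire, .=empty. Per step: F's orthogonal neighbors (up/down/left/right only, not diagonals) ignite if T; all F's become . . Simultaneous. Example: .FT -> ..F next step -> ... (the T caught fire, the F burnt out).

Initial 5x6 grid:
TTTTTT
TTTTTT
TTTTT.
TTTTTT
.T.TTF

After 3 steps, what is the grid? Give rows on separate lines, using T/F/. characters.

Step 1: 2 trees catch fire, 1 burn out
  TTTTTT
  TTTTTT
  TTTTT.
  TTTTTF
  .T.TF.
Step 2: 2 trees catch fire, 2 burn out
  TTTTTT
  TTTTTT
  TTTTT.
  TTTTF.
  .T.F..
Step 3: 2 trees catch fire, 2 burn out
  TTTTTT
  TTTTTT
  TTTTF.
  TTTF..
  .T....

TTTTTT
TTTTTT
TTTTF.
TTTF..
.T....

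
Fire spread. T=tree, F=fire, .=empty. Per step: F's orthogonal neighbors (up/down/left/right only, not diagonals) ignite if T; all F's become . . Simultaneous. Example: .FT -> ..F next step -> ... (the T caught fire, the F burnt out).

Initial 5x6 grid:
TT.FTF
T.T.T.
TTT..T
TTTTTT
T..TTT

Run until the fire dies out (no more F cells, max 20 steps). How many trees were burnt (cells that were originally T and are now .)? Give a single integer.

Answer: 2

Derivation:
Step 1: +1 fires, +2 burnt (F count now 1)
Step 2: +1 fires, +1 burnt (F count now 1)
Step 3: +0 fires, +1 burnt (F count now 0)
Fire out after step 3
Initially T: 20, now '.': 12
Total burnt (originally-T cells now '.'): 2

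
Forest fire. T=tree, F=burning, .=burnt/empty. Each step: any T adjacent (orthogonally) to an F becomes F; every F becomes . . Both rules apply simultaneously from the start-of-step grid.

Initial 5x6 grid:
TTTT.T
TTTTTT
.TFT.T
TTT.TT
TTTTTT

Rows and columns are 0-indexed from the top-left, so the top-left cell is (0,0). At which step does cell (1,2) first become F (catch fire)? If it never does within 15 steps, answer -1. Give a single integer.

Step 1: cell (1,2)='F' (+4 fires, +1 burnt)
  -> target ignites at step 1
Step 2: cell (1,2)='.' (+5 fires, +4 burnt)
Step 3: cell (1,2)='.' (+7 fires, +5 burnt)
Step 4: cell (1,2)='.' (+4 fires, +7 burnt)
Step 5: cell (1,2)='.' (+4 fires, +4 burnt)
Step 6: cell (1,2)='.' (+1 fires, +4 burnt)
Step 7: cell (1,2)='.' (+0 fires, +1 burnt)
  fire out at step 7

1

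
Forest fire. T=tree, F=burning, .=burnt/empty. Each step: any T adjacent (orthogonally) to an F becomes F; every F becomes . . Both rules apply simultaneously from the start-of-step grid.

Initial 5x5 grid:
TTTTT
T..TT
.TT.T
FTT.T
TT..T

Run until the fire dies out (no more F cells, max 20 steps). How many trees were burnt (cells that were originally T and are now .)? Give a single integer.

Step 1: +2 fires, +1 burnt (F count now 2)
Step 2: +3 fires, +2 burnt (F count now 3)
Step 3: +1 fires, +3 burnt (F count now 1)
Step 4: +0 fires, +1 burnt (F count now 0)
Fire out after step 4
Initially T: 17, now '.': 14
Total burnt (originally-T cells now '.'): 6

Answer: 6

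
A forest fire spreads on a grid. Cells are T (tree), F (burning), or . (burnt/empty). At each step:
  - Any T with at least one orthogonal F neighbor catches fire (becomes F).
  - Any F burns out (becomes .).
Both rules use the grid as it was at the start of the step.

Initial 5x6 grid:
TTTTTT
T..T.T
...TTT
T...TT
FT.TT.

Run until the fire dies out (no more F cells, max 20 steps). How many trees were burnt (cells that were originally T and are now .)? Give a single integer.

Step 1: +2 fires, +1 burnt (F count now 2)
Step 2: +0 fires, +2 burnt (F count now 0)
Fire out after step 2
Initially T: 18, now '.': 14
Total burnt (originally-T cells now '.'): 2

Answer: 2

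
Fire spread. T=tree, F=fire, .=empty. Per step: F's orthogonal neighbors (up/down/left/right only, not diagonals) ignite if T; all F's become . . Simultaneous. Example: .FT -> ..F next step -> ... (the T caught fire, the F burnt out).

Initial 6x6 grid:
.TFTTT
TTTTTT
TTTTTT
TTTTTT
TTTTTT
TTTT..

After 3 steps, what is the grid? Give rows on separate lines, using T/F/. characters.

Step 1: 3 trees catch fire, 1 burn out
  .F.FTT
  TTFTTT
  TTTTTT
  TTTTTT
  TTTTTT
  TTTT..
Step 2: 4 trees catch fire, 3 burn out
  ....FT
  TF.FTT
  TTFTTT
  TTTTTT
  TTTTTT
  TTTT..
Step 3: 6 trees catch fire, 4 burn out
  .....F
  F...FT
  TF.FTT
  TTFTTT
  TTTTTT
  TTTT..

.....F
F...FT
TF.FTT
TTFTTT
TTTTTT
TTTT..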